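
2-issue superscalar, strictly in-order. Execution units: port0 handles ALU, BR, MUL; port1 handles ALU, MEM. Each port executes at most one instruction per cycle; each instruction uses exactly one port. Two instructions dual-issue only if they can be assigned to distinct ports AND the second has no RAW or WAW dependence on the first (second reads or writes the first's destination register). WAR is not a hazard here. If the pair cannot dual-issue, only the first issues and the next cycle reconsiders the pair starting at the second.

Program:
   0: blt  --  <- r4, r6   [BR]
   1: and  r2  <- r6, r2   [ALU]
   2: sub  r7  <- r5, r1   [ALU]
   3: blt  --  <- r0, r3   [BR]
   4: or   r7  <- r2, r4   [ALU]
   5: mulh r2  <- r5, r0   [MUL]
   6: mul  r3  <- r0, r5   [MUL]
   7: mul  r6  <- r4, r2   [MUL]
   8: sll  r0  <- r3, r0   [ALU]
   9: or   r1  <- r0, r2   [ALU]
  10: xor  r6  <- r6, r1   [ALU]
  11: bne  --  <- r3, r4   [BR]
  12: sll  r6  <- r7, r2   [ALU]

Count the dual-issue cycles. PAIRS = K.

PAIRS = 5

c0: i0&i1 blt.BR+and.ALU  2-wide
c1: i2&i3 sub.ALU+blt.BR  2-wide
c2: i4&i5 or.ALU+mulh.MUL  2-wide
c3: i6 mul.MUL  no-port MUL/MUL
c4: i7&i8 mul.MUL+sll.ALU  2-wide
c5: i9 or.ALU  RAW r1
c6: i10&i11 xor.ALU+bne.BR  2-wide
c7: i12 sll.ALU  tail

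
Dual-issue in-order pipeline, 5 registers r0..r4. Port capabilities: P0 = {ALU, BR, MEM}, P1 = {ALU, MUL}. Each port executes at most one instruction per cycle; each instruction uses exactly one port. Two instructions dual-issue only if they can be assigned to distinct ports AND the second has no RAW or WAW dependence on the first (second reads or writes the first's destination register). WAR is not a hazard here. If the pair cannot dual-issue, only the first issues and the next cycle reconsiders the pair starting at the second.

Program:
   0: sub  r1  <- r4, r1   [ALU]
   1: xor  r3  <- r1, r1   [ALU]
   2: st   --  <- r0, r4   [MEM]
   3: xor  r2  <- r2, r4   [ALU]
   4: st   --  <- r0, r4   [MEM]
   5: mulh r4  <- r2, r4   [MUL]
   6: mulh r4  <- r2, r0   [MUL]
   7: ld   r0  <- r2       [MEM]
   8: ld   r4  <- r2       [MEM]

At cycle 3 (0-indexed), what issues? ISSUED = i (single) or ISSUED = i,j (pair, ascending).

ISSUED = 5

#0 head=0: sub i0 RAW r1
#1 head=1: xor;st i1/i2 2-wide
#2 head=3: xor;st i3/i4 2-wide
#3 head=5: mulh i5 no-port MUL/MUL
#4 head=6: mulh;ld i6/i7 2-wide
#5 head=8: ld i8 tail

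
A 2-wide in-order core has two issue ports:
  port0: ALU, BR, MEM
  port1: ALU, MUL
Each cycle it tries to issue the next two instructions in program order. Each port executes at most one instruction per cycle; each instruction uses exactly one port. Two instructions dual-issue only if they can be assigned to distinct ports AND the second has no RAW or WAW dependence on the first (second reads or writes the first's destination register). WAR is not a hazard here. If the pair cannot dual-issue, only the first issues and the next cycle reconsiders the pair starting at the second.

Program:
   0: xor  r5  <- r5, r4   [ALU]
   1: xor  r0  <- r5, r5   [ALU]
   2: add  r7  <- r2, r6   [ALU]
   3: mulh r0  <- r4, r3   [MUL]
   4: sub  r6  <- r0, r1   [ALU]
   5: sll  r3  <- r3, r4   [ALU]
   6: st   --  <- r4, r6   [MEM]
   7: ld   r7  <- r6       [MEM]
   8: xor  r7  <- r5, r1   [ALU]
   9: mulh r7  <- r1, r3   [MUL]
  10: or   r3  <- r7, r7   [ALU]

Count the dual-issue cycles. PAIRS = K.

PAIRS = 2

c0: i0 xor  RAW r5
c1: i1&i2 xor;add  pair
c2: i3 mulh  RAW r0
c3: i4&i5 sub;sll  pair
c4: i6 st  no-port MEM/MEM
c5: i7 ld  WAW r7
c6: i8 xor  WAW r7
c7: i9 mulh  RAW r7
c8: i10 or  tail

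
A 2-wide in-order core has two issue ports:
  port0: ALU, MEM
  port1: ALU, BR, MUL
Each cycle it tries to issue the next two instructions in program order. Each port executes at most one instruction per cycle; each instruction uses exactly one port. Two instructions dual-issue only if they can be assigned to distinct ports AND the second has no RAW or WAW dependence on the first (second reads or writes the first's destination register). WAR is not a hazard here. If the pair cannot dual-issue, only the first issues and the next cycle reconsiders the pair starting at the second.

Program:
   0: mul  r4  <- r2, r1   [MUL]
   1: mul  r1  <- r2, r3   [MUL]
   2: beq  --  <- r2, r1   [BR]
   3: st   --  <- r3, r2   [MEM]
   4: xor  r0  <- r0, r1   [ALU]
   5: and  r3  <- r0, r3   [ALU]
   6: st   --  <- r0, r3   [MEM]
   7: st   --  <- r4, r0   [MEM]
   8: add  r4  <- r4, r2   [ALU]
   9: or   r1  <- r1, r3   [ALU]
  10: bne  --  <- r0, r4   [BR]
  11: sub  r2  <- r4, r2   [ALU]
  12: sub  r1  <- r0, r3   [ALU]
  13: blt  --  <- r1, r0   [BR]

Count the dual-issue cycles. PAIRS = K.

PAIRS = 4

0. mul.MUL @i0  | no-port MUL/MUL
1. mul.MUL @i1  | no-port MUL/BR
2. beq.BR st.MEM @i2+i3  | pair
3. xor.ALU @i4  | RAW r0
4. and.ALU @i5  | RAW r3
5. st.MEM @i6  | no-port MEM/MEM
6. st.MEM add.ALU @i7+i8  | pair
7. or.ALU bne.BR @i9+i10  | pair
8. sub.ALU sub.ALU @i11+i12  | pair
9. blt.BR @i13  | tail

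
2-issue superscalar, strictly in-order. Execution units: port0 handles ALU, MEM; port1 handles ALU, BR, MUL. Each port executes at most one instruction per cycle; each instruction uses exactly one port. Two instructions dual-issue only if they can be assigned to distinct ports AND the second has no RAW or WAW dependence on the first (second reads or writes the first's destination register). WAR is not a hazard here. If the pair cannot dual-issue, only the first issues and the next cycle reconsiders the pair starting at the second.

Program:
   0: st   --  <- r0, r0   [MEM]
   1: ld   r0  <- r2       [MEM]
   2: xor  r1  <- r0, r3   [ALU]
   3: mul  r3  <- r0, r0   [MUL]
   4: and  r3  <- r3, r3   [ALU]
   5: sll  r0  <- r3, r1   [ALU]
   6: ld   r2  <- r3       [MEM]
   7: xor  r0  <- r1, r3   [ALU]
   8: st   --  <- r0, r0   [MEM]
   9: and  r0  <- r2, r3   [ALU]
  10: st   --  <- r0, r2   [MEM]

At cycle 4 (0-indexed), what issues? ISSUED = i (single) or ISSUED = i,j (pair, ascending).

0. st.MEM @i0  | no-port MEM/MEM
1. ld.MEM @i1  | RAW r0
2. xor.ALU/mul.MUL @i2,i3  | pair
3. and.ALU @i4  | RAW r3
4. sll.ALU/ld.MEM @i5,i6  | pair
5. xor.ALU @i7  | RAW r0
6. st.MEM/and.ALU @i8,i9  | pair
7. st.MEM @i10  | tail

ISSUED = 5,6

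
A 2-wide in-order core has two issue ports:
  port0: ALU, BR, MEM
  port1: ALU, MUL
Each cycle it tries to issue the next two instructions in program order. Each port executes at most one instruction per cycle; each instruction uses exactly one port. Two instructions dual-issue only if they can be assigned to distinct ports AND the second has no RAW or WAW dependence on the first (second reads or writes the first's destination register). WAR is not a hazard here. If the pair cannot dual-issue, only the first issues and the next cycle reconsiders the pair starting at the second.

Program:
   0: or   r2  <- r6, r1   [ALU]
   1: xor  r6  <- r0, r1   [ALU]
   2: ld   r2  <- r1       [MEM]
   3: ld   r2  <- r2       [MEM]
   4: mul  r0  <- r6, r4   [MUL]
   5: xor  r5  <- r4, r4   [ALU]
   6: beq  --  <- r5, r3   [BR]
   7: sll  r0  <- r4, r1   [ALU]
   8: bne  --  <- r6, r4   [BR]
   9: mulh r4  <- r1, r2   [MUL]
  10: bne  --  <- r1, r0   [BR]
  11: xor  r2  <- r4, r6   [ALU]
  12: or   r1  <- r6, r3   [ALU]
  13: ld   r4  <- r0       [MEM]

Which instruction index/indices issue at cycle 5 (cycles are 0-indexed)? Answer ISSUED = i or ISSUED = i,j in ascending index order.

t=0 i0/i1:or xor ; pair
t=1 i2:ld ; no-port MEM/MEM
t=2 i3/i4:ld mul ; pair
t=3 i5:xor ; RAW r5
t=4 i6/i7:beq sll ; pair
t=5 i8/i9:bne mulh ; pair
t=6 i10/i11:bne xor ; pair
t=7 i12/i13:or ld ; pair

ISSUED = 8,9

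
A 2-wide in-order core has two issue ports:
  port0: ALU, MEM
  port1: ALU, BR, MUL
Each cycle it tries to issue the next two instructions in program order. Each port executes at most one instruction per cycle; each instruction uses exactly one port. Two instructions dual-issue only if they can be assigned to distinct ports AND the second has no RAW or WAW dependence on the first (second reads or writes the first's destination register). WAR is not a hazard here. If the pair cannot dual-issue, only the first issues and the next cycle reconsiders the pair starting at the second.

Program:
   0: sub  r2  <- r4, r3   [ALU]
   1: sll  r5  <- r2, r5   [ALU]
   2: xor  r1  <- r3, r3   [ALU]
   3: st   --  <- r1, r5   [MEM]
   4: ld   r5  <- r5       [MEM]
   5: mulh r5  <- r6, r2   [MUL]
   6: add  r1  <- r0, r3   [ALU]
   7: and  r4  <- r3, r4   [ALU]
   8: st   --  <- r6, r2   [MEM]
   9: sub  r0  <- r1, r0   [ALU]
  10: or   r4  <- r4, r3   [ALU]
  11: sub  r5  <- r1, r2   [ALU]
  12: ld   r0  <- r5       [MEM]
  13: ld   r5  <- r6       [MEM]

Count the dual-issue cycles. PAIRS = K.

t=0 i0:sub.ALU ; RAW r2
t=1 i1&i2:sll.ALU+xor.ALU ; 2-wide
t=2 i3:st.MEM ; no-port MEM/MEM
t=3 i4:ld.MEM ; WAW r5
t=4 i5&i6:mulh.MUL+add.ALU ; 2-wide
t=5 i7&i8:and.ALU+st.MEM ; 2-wide
t=6 i9&i10:sub.ALU+or.ALU ; 2-wide
t=7 i11:sub.ALU ; RAW r5
t=8 i12:ld.MEM ; no-port MEM/MEM
t=9 i13:ld.MEM ; tail

PAIRS = 4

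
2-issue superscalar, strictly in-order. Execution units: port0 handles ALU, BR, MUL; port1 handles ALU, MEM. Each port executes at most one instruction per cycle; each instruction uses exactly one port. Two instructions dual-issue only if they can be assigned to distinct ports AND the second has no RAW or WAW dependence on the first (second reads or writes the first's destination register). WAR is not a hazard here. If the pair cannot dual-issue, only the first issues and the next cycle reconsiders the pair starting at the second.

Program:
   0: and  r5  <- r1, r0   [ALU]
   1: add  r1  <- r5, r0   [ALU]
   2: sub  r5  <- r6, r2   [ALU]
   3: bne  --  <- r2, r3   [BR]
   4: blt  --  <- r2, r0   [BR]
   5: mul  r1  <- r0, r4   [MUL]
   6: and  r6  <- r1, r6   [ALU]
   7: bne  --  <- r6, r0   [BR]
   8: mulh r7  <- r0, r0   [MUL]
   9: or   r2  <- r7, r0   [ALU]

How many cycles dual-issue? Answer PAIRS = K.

[0] i0  and  -- RAW r5
[1] i1+i2  add/sub  -- 2-wide
[2] i3  bne  -- no-port BR/BR
[3] i4  blt  -- no-port BR/MUL
[4] i5  mul  -- RAW r1
[5] i6  and  -- RAW r6
[6] i7  bne  -- no-port BR/MUL
[7] i8  mulh  -- RAW r7
[8] i9  or  -- tail

PAIRS = 1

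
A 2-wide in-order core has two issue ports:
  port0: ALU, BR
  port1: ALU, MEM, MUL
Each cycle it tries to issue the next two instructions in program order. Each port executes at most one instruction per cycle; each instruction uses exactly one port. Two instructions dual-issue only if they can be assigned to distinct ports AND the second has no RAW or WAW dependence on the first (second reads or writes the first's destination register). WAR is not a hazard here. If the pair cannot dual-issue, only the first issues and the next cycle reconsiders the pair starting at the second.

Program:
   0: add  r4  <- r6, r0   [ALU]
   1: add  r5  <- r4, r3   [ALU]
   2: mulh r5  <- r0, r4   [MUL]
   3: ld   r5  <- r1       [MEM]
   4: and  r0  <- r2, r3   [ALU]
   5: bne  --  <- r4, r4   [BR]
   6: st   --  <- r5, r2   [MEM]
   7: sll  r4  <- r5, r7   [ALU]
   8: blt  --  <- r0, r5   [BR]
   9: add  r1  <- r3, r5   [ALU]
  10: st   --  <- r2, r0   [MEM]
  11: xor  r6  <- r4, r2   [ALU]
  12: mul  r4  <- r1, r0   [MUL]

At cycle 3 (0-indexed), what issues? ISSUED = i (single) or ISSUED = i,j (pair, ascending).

0. add @i0  | RAW r4
1. add @i1  | WAW r5
2. mulh @i2  | no-port MUL/MEM
3. ld+and @i3,i4  | dual
4. bne+st @i5,i6  | dual
5. sll+blt @i7,i8  | dual
6. add+st @i9,i10  | dual
7. xor+mul @i11,i12  | dual

ISSUED = 3,4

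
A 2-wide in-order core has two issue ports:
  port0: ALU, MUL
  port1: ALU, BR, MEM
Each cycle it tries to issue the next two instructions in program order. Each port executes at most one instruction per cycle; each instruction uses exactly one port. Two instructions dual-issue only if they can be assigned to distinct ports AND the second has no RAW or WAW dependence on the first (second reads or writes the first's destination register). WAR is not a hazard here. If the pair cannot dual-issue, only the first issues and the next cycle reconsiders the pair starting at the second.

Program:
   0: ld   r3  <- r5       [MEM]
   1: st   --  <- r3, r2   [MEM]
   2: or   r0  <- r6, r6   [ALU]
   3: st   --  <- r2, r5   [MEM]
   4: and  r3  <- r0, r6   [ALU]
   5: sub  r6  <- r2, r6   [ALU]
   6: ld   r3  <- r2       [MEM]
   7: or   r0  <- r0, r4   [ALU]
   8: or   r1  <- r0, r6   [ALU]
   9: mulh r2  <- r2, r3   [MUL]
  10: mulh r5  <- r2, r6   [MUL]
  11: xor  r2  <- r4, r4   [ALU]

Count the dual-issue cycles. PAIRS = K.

PAIRS = 5

0. ld.MEM @i0  | no-port MEM/MEM
1. st.MEM+or.ALU @i1,i2  | dual
2. st.MEM+and.ALU @i3,i4  | dual
3. sub.ALU+ld.MEM @i5,i6  | dual
4. or.ALU @i7  | RAW r0
5. or.ALU+mulh.MUL @i8,i9  | dual
6. mulh.MUL+xor.ALU @i10,i11  | dual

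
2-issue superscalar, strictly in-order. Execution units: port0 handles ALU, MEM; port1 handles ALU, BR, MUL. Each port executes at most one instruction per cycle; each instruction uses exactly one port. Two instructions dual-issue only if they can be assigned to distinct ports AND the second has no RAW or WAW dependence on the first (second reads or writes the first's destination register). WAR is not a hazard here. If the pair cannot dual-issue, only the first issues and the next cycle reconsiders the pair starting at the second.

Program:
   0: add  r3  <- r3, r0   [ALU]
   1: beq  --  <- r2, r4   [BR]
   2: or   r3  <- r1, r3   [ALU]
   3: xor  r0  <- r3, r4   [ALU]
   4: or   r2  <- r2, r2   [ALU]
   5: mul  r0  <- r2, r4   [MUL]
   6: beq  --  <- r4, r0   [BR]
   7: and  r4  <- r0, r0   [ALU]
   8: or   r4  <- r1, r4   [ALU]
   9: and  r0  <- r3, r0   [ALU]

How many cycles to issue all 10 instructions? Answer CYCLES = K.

CYCLES = 6

t=0 i0+i1:add+beq ; dual
t=1 i2:or ; RAW r3
t=2 i3+i4:xor+or ; dual
t=3 i5:mul ; no-port MUL/BR
t=4 i6+i7:beq+and ; dual
t=5 i8+i9:or+and ; dual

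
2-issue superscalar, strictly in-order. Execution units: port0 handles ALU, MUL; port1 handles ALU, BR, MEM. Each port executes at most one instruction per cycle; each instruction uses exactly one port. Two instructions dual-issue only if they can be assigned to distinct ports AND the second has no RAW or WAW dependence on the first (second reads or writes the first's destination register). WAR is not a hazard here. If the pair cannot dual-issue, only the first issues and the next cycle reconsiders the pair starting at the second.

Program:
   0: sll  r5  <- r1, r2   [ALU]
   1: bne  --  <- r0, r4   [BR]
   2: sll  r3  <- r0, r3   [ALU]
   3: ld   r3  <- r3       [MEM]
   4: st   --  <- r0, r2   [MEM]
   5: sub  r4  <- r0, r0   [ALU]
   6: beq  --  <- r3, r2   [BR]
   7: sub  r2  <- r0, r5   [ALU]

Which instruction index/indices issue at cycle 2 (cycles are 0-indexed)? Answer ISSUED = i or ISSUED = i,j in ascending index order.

#0 head=0: sll bne i0+i1 pair
#1 head=2: sll i2 RAW+WAW r3
#2 head=3: ld i3 no-port MEM/MEM
#3 head=4: st sub i4+i5 pair
#4 head=6: beq sub i6+i7 pair

ISSUED = 3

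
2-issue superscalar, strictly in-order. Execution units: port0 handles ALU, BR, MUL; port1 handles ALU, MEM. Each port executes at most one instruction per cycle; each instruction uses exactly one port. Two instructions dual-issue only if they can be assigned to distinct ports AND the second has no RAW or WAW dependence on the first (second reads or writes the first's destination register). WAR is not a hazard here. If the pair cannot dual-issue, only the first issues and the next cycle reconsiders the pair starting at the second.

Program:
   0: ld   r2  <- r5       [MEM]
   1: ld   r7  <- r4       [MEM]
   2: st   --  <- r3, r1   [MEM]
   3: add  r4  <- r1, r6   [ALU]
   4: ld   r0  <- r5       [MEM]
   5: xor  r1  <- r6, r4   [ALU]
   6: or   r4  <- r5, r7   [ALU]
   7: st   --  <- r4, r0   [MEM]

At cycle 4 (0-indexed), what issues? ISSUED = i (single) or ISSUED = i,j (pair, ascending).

#0 head=0: ld.MEM i0 no-port MEM/MEM
#1 head=1: ld.MEM i1 no-port MEM/MEM
#2 head=2: st.MEM add.ALU i2,i3 dual
#3 head=4: ld.MEM xor.ALU i4,i5 dual
#4 head=6: or.ALU i6 RAW r4
#5 head=7: st.MEM i7 tail

ISSUED = 6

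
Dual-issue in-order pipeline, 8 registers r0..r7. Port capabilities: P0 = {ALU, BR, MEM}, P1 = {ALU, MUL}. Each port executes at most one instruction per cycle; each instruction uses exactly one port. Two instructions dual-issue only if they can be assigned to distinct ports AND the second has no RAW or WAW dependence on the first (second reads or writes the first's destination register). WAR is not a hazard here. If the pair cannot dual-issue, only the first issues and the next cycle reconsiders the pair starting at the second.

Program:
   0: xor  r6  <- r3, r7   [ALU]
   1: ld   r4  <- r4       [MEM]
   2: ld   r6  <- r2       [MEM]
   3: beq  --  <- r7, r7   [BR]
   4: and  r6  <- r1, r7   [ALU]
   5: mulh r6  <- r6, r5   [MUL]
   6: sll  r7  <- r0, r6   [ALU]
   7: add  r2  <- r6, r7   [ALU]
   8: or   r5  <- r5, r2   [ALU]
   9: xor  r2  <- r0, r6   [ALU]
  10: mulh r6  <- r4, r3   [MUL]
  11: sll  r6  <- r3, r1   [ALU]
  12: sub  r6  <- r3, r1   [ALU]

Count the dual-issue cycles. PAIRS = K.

PAIRS = 3

  cy0 -> i0,i1 (xor.ALU;ld.MEM) 2-wide
  cy1 -> i2 (ld.MEM) no-port MEM/BR
  cy2 -> i3,i4 (beq.BR;and.ALU) 2-wide
  cy3 -> i5 (mulh.MUL) RAW r6
  cy4 -> i6 (sll.ALU) RAW r7
  cy5 -> i7 (add.ALU) RAW r2
  cy6 -> i8,i9 (or.ALU;xor.ALU) 2-wide
  cy7 -> i10 (mulh.MUL) WAW r6
  cy8 -> i11 (sll.ALU) WAW r6
  cy9 -> i12 (sub.ALU) tail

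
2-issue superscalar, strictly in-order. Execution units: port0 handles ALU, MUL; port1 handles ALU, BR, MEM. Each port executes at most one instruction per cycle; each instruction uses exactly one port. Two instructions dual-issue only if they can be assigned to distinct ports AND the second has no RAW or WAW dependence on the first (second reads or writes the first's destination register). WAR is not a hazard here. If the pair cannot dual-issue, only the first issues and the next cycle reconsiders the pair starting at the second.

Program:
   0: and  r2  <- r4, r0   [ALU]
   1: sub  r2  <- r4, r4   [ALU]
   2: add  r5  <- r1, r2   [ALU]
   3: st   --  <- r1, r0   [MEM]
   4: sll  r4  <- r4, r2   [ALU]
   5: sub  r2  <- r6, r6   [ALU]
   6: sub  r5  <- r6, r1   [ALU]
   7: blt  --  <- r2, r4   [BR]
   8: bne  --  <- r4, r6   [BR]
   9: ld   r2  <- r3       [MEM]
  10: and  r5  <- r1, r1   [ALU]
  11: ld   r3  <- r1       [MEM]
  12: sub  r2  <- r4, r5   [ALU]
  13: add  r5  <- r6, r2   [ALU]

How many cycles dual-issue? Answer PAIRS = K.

PAIRS = 5

  cy0 -> i0 (and.ALU) WAW r2
  cy1 -> i1 (sub.ALU) RAW r2
  cy2 -> i2,i3 (add.ALU/st.MEM) dual
  cy3 -> i4,i5 (sll.ALU/sub.ALU) dual
  cy4 -> i6,i7 (sub.ALU/blt.BR) dual
  cy5 -> i8 (bne.BR) no-port BR/MEM
  cy6 -> i9,i10 (ld.MEM/and.ALU) dual
  cy7 -> i11,i12 (ld.MEM/sub.ALU) dual
  cy8 -> i13 (add.ALU) tail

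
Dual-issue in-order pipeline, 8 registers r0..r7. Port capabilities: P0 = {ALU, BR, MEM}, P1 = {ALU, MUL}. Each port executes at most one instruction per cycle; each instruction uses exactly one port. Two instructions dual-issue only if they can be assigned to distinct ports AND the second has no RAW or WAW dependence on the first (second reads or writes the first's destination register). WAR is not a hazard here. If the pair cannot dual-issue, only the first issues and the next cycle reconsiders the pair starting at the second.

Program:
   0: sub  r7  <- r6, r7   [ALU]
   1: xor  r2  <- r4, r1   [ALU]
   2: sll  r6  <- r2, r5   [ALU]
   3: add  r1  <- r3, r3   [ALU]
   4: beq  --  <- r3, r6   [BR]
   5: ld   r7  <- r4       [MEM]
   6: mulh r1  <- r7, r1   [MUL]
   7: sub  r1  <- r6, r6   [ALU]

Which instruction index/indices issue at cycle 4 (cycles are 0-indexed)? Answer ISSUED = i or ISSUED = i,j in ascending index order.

[0] i0+i1  sub.ALU/xor.ALU  -- pair
[1] i2+i3  sll.ALU/add.ALU  -- pair
[2] i4  beq.BR  -- no-port BR/MEM
[3] i5  ld.MEM  -- RAW r7
[4] i6  mulh.MUL  -- WAW r1
[5] i7  sub.ALU  -- tail

ISSUED = 6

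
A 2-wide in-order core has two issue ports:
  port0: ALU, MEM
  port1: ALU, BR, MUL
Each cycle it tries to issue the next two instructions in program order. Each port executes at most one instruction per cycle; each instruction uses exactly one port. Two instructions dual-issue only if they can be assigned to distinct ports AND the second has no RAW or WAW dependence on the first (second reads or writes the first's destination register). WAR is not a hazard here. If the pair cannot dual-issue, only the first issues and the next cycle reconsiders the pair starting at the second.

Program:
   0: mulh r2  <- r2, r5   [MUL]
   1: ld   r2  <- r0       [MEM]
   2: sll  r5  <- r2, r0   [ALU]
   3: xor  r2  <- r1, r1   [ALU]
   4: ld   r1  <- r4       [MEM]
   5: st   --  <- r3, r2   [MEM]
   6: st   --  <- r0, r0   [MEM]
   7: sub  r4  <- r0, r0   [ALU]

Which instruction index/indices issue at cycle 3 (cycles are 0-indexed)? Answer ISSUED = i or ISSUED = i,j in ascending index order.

[0] i0  mulh.MUL  -- WAW r2
[1] i1  ld.MEM  -- RAW r2
[2] i2/i3  sll.ALU/xor.ALU  -- 2-wide
[3] i4  ld.MEM  -- no-port MEM/MEM
[4] i5  st.MEM  -- no-port MEM/MEM
[5] i6/i7  st.MEM/sub.ALU  -- 2-wide

ISSUED = 4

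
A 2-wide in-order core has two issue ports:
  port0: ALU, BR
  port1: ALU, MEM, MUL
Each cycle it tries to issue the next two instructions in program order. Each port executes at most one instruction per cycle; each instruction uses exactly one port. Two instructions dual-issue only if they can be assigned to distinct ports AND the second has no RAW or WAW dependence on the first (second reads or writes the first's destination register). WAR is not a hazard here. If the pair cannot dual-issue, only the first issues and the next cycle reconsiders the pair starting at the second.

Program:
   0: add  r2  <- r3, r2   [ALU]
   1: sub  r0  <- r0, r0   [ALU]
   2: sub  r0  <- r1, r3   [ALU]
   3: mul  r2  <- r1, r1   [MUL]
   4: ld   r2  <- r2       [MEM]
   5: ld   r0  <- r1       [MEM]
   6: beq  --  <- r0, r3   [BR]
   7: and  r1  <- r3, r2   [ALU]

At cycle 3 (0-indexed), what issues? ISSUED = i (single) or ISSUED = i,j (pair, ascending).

  cy0 -> i0+i1 (add sub) dual
  cy1 -> i2+i3 (sub mul) dual
  cy2 -> i4 (ld) no-port MEM/MEM
  cy3 -> i5 (ld) RAW r0
  cy4 -> i6+i7 (beq and) dual

ISSUED = 5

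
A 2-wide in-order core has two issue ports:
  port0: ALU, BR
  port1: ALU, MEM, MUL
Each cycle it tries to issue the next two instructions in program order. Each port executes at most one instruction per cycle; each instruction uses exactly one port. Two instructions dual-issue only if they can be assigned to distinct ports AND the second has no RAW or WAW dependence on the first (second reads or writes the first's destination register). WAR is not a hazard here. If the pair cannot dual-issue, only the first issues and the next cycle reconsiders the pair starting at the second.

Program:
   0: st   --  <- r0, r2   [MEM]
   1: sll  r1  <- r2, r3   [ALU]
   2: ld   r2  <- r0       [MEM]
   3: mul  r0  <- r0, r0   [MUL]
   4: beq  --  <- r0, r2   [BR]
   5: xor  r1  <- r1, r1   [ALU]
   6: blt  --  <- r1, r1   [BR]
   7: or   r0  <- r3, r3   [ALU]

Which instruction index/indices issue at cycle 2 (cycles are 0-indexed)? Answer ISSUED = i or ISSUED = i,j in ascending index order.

c0: i0&i1 st sll  dual
c1: i2 ld  no-port MEM/MUL
c2: i3 mul  RAW r0
c3: i4&i5 beq xor  dual
c4: i6&i7 blt or  dual

ISSUED = 3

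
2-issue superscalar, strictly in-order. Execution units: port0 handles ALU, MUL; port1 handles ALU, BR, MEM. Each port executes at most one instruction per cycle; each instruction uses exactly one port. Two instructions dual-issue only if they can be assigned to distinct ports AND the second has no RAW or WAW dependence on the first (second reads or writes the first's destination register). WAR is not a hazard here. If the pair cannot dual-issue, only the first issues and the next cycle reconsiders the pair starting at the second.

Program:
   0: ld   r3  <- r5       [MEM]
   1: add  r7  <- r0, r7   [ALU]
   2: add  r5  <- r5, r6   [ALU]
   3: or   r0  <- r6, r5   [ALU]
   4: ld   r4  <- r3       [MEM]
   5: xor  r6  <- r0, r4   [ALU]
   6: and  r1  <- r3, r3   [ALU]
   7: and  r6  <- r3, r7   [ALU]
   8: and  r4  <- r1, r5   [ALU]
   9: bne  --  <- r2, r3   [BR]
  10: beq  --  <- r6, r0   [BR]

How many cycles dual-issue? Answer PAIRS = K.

PAIRS = 4

t=0 i0+i1:ld.MEM add.ALU ; 2-wide
t=1 i2:add.ALU ; RAW r5
t=2 i3+i4:or.ALU ld.MEM ; 2-wide
t=3 i5+i6:xor.ALU and.ALU ; 2-wide
t=4 i7+i8:and.ALU and.ALU ; 2-wide
t=5 i9:bne.BR ; no-port BR/BR
t=6 i10:beq.BR ; tail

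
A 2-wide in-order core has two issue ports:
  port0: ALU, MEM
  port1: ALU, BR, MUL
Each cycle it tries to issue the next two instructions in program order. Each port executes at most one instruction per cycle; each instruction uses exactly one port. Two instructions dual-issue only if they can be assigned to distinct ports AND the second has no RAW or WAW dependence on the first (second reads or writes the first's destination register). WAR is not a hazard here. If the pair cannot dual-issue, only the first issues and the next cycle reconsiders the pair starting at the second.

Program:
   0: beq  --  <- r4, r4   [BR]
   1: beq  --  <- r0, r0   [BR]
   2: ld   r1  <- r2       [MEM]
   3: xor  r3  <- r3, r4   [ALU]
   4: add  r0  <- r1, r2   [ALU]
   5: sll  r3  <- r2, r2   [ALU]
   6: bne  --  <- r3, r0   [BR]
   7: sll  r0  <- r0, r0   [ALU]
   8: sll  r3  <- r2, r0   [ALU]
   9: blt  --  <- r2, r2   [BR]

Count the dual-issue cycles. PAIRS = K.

c0: i0 beq  no-port BR/BR
c1: i1+i2 beq ld  pair
c2: i3+i4 xor add  pair
c3: i5 sll  RAW r3
c4: i6+i7 bne sll  pair
c5: i8+i9 sll blt  pair

PAIRS = 4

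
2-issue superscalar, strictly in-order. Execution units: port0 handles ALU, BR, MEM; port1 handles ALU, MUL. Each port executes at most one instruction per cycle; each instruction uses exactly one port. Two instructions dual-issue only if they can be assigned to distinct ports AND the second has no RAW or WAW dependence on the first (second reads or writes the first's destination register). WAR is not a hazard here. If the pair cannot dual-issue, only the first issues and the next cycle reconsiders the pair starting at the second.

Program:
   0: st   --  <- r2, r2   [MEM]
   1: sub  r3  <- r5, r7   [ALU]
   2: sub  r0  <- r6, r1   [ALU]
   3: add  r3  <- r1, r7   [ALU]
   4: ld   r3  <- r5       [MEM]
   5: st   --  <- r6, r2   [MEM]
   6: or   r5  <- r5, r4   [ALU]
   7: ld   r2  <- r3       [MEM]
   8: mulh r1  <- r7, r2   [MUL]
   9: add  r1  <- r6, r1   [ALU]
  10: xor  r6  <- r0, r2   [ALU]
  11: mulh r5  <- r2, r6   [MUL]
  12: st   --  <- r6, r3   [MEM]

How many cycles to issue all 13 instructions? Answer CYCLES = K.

CYCLES = 8

t=0 i0+i1:st sub ; 2-wide
t=1 i2+i3:sub add ; 2-wide
t=2 i4:ld ; no-port MEM/MEM
t=3 i5+i6:st or ; 2-wide
t=4 i7:ld ; RAW r2
t=5 i8:mulh ; RAW+WAW r1
t=6 i9+i10:add xor ; 2-wide
t=7 i11+i12:mulh st ; 2-wide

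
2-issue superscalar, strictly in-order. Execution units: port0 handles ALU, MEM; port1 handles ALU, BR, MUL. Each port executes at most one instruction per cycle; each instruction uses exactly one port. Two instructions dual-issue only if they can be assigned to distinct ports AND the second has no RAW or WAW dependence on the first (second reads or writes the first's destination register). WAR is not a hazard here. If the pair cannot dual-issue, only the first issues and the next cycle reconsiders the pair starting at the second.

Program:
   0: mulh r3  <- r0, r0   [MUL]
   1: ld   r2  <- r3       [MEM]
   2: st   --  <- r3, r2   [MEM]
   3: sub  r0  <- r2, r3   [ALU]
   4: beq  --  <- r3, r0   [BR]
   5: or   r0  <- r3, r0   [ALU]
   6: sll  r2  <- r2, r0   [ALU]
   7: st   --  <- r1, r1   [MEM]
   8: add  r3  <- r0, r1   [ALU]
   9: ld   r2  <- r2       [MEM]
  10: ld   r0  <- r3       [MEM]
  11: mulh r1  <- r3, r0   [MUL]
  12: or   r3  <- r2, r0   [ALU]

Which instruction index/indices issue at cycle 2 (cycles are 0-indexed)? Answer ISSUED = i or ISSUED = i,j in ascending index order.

ISSUED = 2,3

  cy0 -> i0 (mulh) RAW r3
  cy1 -> i1 (ld) no-port MEM/MEM
  cy2 -> i2/i3 (st sub) pair
  cy3 -> i4/i5 (beq or) pair
  cy4 -> i6/i7 (sll st) pair
  cy5 -> i8/i9 (add ld) pair
  cy6 -> i10 (ld) RAW r0
  cy7 -> i11/i12 (mulh or) pair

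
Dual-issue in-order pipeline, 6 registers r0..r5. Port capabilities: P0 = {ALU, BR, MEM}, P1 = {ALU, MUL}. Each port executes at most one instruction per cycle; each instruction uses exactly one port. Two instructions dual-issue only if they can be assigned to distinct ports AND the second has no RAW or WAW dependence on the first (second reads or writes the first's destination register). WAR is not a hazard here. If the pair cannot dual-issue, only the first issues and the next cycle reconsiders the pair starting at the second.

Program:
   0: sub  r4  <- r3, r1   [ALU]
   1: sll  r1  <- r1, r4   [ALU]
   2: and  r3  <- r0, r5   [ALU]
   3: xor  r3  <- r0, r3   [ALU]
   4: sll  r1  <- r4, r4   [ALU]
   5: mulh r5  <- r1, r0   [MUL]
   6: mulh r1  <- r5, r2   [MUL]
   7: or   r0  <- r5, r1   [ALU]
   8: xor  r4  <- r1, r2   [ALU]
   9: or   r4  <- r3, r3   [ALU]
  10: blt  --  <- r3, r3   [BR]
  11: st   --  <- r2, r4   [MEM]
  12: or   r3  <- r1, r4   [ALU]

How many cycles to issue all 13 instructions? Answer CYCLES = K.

CYCLES = 8

0. sub @i0  | RAW r4
1. sll and @i1&i2  | 2-wide
2. xor sll @i3&i4  | 2-wide
3. mulh @i5  | no-port MUL/MUL
4. mulh @i6  | RAW r1
5. or xor @i7&i8  | 2-wide
6. or blt @i9&i10  | 2-wide
7. st or @i11&i12  | 2-wide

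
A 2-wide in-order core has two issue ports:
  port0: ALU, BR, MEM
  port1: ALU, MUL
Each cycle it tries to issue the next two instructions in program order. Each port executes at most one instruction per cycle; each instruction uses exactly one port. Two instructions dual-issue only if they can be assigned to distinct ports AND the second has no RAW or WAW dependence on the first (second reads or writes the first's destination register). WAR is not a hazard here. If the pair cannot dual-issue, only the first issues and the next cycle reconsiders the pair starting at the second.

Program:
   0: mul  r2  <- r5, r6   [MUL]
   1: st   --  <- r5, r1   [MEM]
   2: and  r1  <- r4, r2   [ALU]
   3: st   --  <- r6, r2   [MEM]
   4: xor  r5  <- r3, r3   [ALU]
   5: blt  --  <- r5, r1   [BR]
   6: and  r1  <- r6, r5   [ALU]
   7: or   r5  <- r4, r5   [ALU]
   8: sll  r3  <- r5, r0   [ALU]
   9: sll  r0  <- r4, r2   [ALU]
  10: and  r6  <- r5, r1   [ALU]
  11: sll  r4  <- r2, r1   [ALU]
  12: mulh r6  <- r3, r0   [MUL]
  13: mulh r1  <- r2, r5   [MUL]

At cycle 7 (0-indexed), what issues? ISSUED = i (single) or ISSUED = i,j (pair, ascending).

ISSUED = 12

[0] i0/i1  mul.MUL/st.MEM  -- dual
[1] i2/i3  and.ALU/st.MEM  -- dual
[2] i4  xor.ALU  -- RAW r5
[3] i5/i6  blt.BR/and.ALU  -- dual
[4] i7  or.ALU  -- RAW r5
[5] i8/i9  sll.ALU/sll.ALU  -- dual
[6] i10/i11  and.ALU/sll.ALU  -- dual
[7] i12  mulh.MUL  -- no-port MUL/MUL
[8] i13  mulh.MUL  -- tail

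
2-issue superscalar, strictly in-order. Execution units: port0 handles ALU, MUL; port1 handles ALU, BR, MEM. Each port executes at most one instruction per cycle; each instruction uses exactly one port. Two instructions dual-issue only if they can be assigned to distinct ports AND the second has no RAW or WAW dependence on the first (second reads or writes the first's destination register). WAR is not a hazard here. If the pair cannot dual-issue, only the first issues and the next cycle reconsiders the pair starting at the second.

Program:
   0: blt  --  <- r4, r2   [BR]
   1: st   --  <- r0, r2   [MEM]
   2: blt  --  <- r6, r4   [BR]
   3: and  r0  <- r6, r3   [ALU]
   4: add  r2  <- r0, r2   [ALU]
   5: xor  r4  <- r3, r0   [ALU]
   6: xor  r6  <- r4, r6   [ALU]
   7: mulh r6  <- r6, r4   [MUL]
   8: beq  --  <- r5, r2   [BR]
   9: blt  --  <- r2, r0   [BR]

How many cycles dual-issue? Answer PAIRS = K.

PAIRS = 3

0. blt.BR @i0  | no-port BR/MEM
1. st.MEM @i1  | no-port MEM/BR
2. blt.BR+and.ALU @i2,i3  | pair
3. add.ALU+xor.ALU @i4,i5  | pair
4. xor.ALU @i6  | RAW+WAW r6
5. mulh.MUL+beq.BR @i7,i8  | pair
6. blt.BR @i9  | tail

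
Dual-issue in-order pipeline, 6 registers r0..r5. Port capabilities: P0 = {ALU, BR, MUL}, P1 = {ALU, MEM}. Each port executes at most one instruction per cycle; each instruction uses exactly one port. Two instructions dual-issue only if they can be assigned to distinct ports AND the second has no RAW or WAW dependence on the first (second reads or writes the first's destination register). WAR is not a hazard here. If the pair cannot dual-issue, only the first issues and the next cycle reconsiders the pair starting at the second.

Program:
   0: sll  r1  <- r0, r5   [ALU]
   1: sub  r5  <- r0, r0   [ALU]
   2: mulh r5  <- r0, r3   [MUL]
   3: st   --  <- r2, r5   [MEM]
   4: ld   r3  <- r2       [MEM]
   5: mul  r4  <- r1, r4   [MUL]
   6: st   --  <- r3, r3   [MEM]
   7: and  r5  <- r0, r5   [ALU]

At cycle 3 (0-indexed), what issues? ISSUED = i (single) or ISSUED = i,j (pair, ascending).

ISSUED = 4,5

#0 head=0: sll.ALU sub.ALU i0&i1 dual
#1 head=2: mulh.MUL i2 RAW r5
#2 head=3: st.MEM i3 no-port MEM/MEM
#3 head=4: ld.MEM mul.MUL i4&i5 dual
#4 head=6: st.MEM and.ALU i6&i7 dual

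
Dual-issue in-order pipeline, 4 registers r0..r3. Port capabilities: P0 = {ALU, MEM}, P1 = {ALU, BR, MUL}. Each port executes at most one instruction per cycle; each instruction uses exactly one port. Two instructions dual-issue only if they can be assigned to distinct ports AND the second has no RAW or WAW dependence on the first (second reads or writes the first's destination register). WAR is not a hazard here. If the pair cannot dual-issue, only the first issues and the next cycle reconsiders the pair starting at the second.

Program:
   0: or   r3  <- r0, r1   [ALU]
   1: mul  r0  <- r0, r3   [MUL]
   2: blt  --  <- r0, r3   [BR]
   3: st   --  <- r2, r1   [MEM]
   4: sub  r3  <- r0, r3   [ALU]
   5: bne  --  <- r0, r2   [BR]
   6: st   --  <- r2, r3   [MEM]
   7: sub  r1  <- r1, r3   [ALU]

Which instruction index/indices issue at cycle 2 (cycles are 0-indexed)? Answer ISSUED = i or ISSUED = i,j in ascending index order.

  cy0 -> i0 (or) RAW r3
  cy1 -> i1 (mul) no-port MUL/BR
  cy2 -> i2+i3 (blt;st) 2-wide
  cy3 -> i4+i5 (sub;bne) 2-wide
  cy4 -> i6+i7 (st;sub) 2-wide

ISSUED = 2,3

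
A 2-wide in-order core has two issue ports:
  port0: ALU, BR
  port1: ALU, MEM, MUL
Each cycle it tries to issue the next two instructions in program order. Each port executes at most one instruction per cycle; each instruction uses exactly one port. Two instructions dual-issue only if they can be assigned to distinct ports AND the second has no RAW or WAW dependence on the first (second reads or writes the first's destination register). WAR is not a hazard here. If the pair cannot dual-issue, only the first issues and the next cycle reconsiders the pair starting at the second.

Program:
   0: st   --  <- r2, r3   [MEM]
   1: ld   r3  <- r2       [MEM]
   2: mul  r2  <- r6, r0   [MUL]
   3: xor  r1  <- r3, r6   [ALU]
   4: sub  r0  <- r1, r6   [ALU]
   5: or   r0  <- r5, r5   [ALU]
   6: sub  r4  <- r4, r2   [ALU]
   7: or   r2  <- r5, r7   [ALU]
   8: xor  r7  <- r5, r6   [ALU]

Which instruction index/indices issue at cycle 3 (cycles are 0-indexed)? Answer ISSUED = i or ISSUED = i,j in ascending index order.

ISSUED = 4

t=0 i0:st.MEM ; no-port MEM/MEM
t=1 i1:ld.MEM ; no-port MEM/MUL
t=2 i2/i3:mul.MUL xor.ALU ; 2-wide
t=3 i4:sub.ALU ; WAW r0
t=4 i5/i6:or.ALU sub.ALU ; 2-wide
t=5 i7/i8:or.ALU xor.ALU ; 2-wide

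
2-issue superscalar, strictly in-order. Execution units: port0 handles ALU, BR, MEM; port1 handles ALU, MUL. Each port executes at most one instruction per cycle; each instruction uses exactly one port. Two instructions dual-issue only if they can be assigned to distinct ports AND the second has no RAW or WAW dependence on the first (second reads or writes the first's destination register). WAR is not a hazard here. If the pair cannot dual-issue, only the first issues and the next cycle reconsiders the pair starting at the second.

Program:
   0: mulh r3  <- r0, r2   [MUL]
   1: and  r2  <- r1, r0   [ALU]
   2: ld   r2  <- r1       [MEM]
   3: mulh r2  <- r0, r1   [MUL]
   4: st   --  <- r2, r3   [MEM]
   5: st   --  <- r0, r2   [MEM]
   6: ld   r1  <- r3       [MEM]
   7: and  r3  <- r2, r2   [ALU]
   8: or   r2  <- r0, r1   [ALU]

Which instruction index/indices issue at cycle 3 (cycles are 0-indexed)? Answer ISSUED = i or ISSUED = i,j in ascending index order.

  cy0 -> i0,i1 (mulh/and) 2-wide
  cy1 -> i2 (ld) WAW r2
  cy2 -> i3 (mulh) RAW r2
  cy3 -> i4 (st) no-port MEM/MEM
  cy4 -> i5 (st) no-port MEM/MEM
  cy5 -> i6,i7 (ld/and) 2-wide
  cy6 -> i8 (or) tail

ISSUED = 4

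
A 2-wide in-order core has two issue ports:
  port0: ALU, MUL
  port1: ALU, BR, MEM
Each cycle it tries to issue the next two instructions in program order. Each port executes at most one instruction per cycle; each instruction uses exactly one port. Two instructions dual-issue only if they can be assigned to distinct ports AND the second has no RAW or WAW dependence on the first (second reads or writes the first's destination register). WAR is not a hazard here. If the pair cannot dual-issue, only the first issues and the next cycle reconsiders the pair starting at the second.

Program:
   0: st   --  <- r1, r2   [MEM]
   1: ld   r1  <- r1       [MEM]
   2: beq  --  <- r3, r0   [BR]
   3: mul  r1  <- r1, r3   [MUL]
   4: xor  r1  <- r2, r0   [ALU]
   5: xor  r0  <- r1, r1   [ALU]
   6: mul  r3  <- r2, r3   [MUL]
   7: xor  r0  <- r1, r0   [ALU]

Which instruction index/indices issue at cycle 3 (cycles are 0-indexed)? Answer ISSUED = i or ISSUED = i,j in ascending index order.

ISSUED = 4

#0 head=0: st.MEM i0 no-port MEM/MEM
#1 head=1: ld.MEM i1 no-port MEM/BR
#2 head=2: beq.BR+mul.MUL i2,i3 pair
#3 head=4: xor.ALU i4 RAW r1
#4 head=5: xor.ALU+mul.MUL i5,i6 pair
#5 head=7: xor.ALU i7 tail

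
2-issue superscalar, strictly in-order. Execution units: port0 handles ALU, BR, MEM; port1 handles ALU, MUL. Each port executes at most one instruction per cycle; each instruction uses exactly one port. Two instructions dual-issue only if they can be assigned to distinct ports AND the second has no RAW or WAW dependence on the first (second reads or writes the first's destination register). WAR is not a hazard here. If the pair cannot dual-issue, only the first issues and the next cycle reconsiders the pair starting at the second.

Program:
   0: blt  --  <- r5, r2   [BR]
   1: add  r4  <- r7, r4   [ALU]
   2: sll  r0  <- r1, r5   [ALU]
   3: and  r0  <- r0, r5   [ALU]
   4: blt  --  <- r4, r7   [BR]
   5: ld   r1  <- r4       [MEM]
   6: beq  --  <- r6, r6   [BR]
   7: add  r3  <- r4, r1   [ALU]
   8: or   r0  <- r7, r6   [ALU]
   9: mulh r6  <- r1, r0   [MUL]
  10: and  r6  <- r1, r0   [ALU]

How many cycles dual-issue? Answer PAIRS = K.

PAIRS = 3

[0] i0+i1  blt.BR add.ALU  -- pair
[1] i2  sll.ALU  -- RAW+WAW r0
[2] i3+i4  and.ALU blt.BR  -- pair
[3] i5  ld.MEM  -- no-port MEM/BR
[4] i6+i7  beq.BR add.ALU  -- pair
[5] i8  or.ALU  -- RAW r0
[6] i9  mulh.MUL  -- WAW r6
[7] i10  and.ALU  -- tail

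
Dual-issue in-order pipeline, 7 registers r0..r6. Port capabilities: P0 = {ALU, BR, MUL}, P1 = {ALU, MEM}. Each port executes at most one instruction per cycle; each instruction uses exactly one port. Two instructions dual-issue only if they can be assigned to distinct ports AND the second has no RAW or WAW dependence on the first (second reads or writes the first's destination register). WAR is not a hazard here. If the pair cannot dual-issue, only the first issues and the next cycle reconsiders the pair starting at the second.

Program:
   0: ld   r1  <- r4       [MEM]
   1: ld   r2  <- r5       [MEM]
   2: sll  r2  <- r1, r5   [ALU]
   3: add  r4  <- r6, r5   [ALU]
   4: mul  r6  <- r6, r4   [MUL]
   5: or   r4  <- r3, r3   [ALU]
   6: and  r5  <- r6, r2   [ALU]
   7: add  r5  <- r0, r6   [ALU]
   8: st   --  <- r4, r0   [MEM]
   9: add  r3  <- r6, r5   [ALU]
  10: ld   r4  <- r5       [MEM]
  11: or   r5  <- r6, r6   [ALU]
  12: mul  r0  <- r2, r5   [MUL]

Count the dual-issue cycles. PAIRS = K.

PAIRS = 4

c0: i0 ld  no-port MEM/MEM
c1: i1 ld  WAW r2
c2: i2&i3 sll;add  2-wide
c3: i4&i5 mul;or  2-wide
c4: i6 and  WAW r5
c5: i7&i8 add;st  2-wide
c6: i9&i10 add;ld  2-wide
c7: i11 or  RAW r5
c8: i12 mul  tail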